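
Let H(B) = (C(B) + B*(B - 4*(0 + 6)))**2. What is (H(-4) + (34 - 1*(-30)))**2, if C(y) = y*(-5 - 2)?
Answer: 386672896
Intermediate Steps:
C(y) = -7*y (C(y) = y*(-7) = -7*y)
H(B) = (-7*B + B*(-24 + B))**2 (H(B) = (-7*B + B*(B - 4*(0 + 6)))**2 = (-7*B + B*(B - 4*6))**2 = (-7*B + B*(B - 24))**2 = (-7*B + B*(-24 + B))**2)
(H(-4) + (34 - 1*(-30)))**2 = ((-4)**2*(-31 - 4)**2 + (34 - 1*(-30)))**2 = (16*(-35)**2 + (34 + 30))**2 = (16*1225 + 64)**2 = (19600 + 64)**2 = 19664**2 = 386672896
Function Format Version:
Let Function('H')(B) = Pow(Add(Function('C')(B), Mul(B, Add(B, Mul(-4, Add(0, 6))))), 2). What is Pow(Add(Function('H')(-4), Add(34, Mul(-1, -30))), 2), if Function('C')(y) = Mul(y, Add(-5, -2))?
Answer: 386672896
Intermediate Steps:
Function('C')(y) = Mul(-7, y) (Function('C')(y) = Mul(y, -7) = Mul(-7, y))
Function('H')(B) = Pow(Add(Mul(-7, B), Mul(B, Add(-24, B))), 2) (Function('H')(B) = Pow(Add(Mul(-7, B), Mul(B, Add(B, Mul(-4, Add(0, 6))))), 2) = Pow(Add(Mul(-7, B), Mul(B, Add(B, Mul(-4, 6)))), 2) = Pow(Add(Mul(-7, B), Mul(B, Add(B, -24))), 2) = Pow(Add(Mul(-7, B), Mul(B, Add(-24, B))), 2))
Pow(Add(Function('H')(-4), Add(34, Mul(-1, -30))), 2) = Pow(Add(Mul(Pow(-4, 2), Pow(Add(-31, -4), 2)), Add(34, Mul(-1, -30))), 2) = Pow(Add(Mul(16, Pow(-35, 2)), Add(34, 30)), 2) = Pow(Add(Mul(16, 1225), 64), 2) = Pow(Add(19600, 64), 2) = Pow(19664, 2) = 386672896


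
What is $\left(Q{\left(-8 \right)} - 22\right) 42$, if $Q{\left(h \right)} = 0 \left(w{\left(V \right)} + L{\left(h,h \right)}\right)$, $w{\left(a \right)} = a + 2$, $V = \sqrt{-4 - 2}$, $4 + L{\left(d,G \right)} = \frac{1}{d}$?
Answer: $-924$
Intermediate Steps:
$L{\left(d,G \right)} = -4 + \frac{1}{d}$
$V = i \sqrt{6}$ ($V = \sqrt{-6} = i \sqrt{6} \approx 2.4495 i$)
$w{\left(a \right)} = 2 + a$
$Q{\left(h \right)} = 0$ ($Q{\left(h \right)} = 0 \left(\left(2 + i \sqrt{6}\right) - \left(4 - \frac{1}{h}\right)\right) = 0 \left(-2 + \frac{1}{h} + i \sqrt{6}\right) = 0$)
$\left(Q{\left(-8 \right)} - 22\right) 42 = \left(0 - 22\right) 42 = \left(-22\right) 42 = -924$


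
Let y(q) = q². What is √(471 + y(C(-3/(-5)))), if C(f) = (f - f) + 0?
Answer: √471 ≈ 21.703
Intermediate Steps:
C(f) = 0 (C(f) = 0 + 0 = 0)
√(471 + y(C(-3/(-5)))) = √(471 + 0²) = √(471 + 0) = √471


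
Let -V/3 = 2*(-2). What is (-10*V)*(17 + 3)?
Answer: -2400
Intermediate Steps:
V = 12 (V = -6*(-2) = -3*(-4) = 12)
(-10*V)*(17 + 3) = (-10*12)*(17 + 3) = -120*20 = -2400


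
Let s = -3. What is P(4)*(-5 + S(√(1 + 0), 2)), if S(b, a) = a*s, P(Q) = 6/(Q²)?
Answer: -33/8 ≈ -4.1250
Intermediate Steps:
P(Q) = 6/Q²
S(b, a) = -3*a (S(b, a) = a*(-3) = -3*a)
P(4)*(-5 + S(√(1 + 0), 2)) = (6/4²)*(-5 - 3*2) = (6*(1/16))*(-5 - 6) = (3/8)*(-11) = -33/8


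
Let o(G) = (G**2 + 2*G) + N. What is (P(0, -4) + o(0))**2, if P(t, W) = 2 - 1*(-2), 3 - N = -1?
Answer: 64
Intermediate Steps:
N = 4 (N = 3 - 1*(-1) = 3 + 1 = 4)
P(t, W) = 4 (P(t, W) = 2 + 2 = 4)
o(G) = 4 + G**2 + 2*G (o(G) = (G**2 + 2*G) + 4 = 4 + G**2 + 2*G)
(P(0, -4) + o(0))**2 = (4 + (4 + 0**2 + 2*0))**2 = (4 + (4 + 0 + 0))**2 = (4 + 4)**2 = 8**2 = 64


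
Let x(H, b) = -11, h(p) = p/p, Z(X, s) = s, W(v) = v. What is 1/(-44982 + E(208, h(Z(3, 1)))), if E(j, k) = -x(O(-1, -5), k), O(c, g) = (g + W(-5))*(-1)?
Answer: -1/44971 ≈ -2.2237e-5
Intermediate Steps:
h(p) = 1
O(c, g) = 5 - g (O(c, g) = (g - 5)*(-1) = (-5 + g)*(-1) = 5 - g)
E(j, k) = 11 (E(j, k) = -1*(-11) = 11)
1/(-44982 + E(208, h(Z(3, 1)))) = 1/(-44982 + 11) = 1/(-44971) = -1/44971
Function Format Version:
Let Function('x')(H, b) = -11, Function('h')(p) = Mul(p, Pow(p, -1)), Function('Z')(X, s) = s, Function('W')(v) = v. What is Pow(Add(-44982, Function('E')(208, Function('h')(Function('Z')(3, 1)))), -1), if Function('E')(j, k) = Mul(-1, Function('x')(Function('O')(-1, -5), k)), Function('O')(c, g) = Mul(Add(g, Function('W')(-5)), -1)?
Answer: Rational(-1, 44971) ≈ -2.2237e-5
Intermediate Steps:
Function('h')(p) = 1
Function('O')(c, g) = Add(5, Mul(-1, g)) (Function('O')(c, g) = Mul(Add(g, -5), -1) = Mul(Add(-5, g), -1) = Add(5, Mul(-1, g)))
Function('E')(j, k) = 11 (Function('E')(j, k) = Mul(-1, -11) = 11)
Pow(Add(-44982, Function('E')(208, Function('h')(Function('Z')(3, 1)))), -1) = Pow(Add(-44982, 11), -1) = Pow(-44971, -1) = Rational(-1, 44971)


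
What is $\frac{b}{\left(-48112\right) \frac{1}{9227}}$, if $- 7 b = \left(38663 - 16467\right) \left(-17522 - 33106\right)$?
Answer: $- \frac{20904718881}{679} \approx -3.0788 \cdot 10^{7}$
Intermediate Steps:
$b = \frac{1123739088}{7}$ ($b = - \frac{\left(38663 - 16467\right) \left(-17522 - 33106\right)}{7} = - \frac{22196 \left(-50628\right)}{7} = \left(- \frac{1}{7}\right) \left(-1123739088\right) = \frac{1123739088}{7} \approx 1.6053 \cdot 10^{8}$)
$\frac{b}{\left(-48112\right) \frac{1}{9227}} = \frac{1123739088}{7 \left(- \frac{48112}{9227}\right)} = \frac{1123739088}{7} \left(- \frac{9227}{48112}\right) = - \frac{20904718881}{679}$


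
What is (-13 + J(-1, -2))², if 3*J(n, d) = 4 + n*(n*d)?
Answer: 1369/9 ≈ 152.11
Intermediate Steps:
J(n, d) = 4/3 + d*n²/3 (J(n, d) = (4 + n*(n*d))/3 = (4 + n*(d*n))/3 = (4 + d*n²)/3 = 4/3 + d*n²/3)
(-13 + J(-1, -2))² = (-13 + (4/3 + (⅓)*(-2)*(-1)²))² = (-13 + (4/3 + (⅓)*(-2)*1))² = (-13 + (4/3 - ⅔))² = (-13 + ⅔)² = (-37/3)² = 1369/9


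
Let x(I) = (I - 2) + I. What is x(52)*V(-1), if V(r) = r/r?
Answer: 102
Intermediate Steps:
V(r) = 1
x(I) = -2 + 2*I (x(I) = (-2 + I) + I = -2 + 2*I)
x(52)*V(-1) = (-2 + 2*52)*1 = (-2 + 104)*1 = 102*1 = 102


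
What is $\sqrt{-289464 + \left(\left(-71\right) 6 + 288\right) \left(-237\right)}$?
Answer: $i \sqrt{256758} \approx 506.71 i$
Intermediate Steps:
$\sqrt{-289464 + \left(\left(-71\right) 6 + 288\right) \left(-237\right)} = \sqrt{-289464 + \left(-426 + 288\right) \left(-237\right)} = \sqrt{-289464 - -32706} = \sqrt{-289464 + 32706} = \sqrt{-256758} = i \sqrt{256758}$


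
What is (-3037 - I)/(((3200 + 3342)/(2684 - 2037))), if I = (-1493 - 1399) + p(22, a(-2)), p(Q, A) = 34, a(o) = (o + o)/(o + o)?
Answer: -115813/6542 ≈ -17.703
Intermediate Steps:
a(o) = 1 (a(o) = (2*o)/((2*o)) = (2*o)*(1/(2*o)) = 1)
I = -2858 (I = (-1493 - 1399) + 34 = -2892 + 34 = -2858)
(-3037 - I)/(((3200 + 3342)/(2684 - 2037))) = (-3037 - 1*(-2858))/(((3200 + 3342)/(2684 - 2037))) = (-3037 + 2858)/((6542/647)) = -179/(6542*(1/647)) = -179/6542/647 = -179*647/6542 = -115813/6542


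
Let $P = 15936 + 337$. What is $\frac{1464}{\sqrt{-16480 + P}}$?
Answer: $- \frac{488 i \sqrt{23}}{23} \approx - 101.76 i$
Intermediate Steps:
$P = 16273$
$\frac{1464}{\sqrt{-16480 + P}} = \frac{1464}{\sqrt{-16480 + 16273}} = \frac{1464}{\sqrt{-207}} = \frac{1464}{3 i \sqrt{23}} = 1464 \left(- \frac{i \sqrt{23}}{69}\right) = - \frac{488 i \sqrt{23}}{23}$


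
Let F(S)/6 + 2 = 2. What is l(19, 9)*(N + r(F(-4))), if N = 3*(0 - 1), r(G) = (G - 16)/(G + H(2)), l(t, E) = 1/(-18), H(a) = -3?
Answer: -7/54 ≈ -0.12963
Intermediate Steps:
F(S) = 0 (F(S) = -12 + 6*2 = -12 + 12 = 0)
l(t, E) = -1/18
r(G) = (-16 + G)/(-3 + G) (r(G) = (G - 16)/(G - 3) = (-16 + G)/(-3 + G))
N = -3 (N = 3*(-1) = -3)
l(19, 9)*(N + r(F(-4))) = -(-3 + (-16 + 0)/(-3 + 0))/18 = -(-3 - 16/(-3))/18 = -(-3 - ⅓*(-16))/18 = -(-3 + 16/3)/18 = -1/18*7/3 = -7/54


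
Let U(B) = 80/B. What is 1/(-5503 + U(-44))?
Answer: -11/60553 ≈ -0.00018166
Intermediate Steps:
1/(-5503 + U(-44)) = 1/(-5503 + 80/(-44)) = 1/(-5503 + 80*(-1/44)) = 1/(-5503 - 20/11) = 1/(-60553/11) = -11/60553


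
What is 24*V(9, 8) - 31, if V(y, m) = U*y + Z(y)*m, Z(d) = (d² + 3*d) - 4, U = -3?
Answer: 19289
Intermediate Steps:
Z(d) = -4 + d² + 3*d
V(y, m) = -3*y + m*(-4 + y² + 3*y) (V(y, m) = -3*y + (-4 + y² + 3*y)*m = -3*y + m*(-4 + y² + 3*y))
24*V(9, 8) - 31 = 24*(-3*9 + 8*(-4 + 9² + 3*9)) - 31 = 24*(-27 + 8*(-4 + 81 + 27)) - 31 = 24*(-27 + 8*104) - 31 = 24*(-27 + 832) - 31 = 24*805 - 31 = 19320 - 31 = 19289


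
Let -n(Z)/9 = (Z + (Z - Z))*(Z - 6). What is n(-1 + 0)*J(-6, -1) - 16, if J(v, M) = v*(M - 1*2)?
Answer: -1150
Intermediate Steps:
J(v, M) = v*(-2 + M) (J(v, M) = v*(M - 2) = v*(-2 + M))
n(Z) = -9*Z*(-6 + Z) (n(Z) = -9*(Z + (Z - Z))*(Z - 6) = -9*(Z + 0)*(-6 + Z) = -9*Z*(-6 + Z))
n(-1 + 0)*J(-6, -1) - 16 = (9*(-1 + 0)*(6 - (-1 + 0)))*(-6*(-2 - 1)) - 16 = (9*(-1)*(6 - 1*(-1)))*(-6*(-3)) - 16 = (9*(-1)*(6 + 1))*18 - 16 = (9*(-1)*7)*18 - 16 = -63*18 - 16 = -1134 - 16 = -1150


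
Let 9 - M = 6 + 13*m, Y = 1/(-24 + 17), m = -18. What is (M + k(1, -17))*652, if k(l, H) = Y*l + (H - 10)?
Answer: 957788/7 ≈ 1.3683e+5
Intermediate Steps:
Y = -⅐ (Y = 1/(-7) = -⅐ ≈ -0.14286)
k(l, H) = -10 + H - l/7 (k(l, H) = -l/7 + (H - 10) = -l/7 + (-10 + H) = -10 + H - l/7)
M = 237 (M = 9 - (6 + 13*(-18)) = 9 - (6 - 234) = 9 - 1*(-228) = 9 + 228 = 237)
(M + k(1, -17))*652 = (237 + (-10 - 17 - ⅐*1))*652 = (237 + (-10 - 17 - ⅐))*652 = (237 - 190/7)*652 = (1469/7)*652 = 957788/7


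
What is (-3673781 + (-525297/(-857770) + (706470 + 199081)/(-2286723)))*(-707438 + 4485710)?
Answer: -4537740126894745439127888/326913731285 ≈ -1.3881e+13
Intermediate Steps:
(-3673781 + (-525297/(-857770) + (706470 + 199081)/(-2286723)))*(-707438 + 4485710) = (-3673781 + (-525297*(-1/857770) + 905551*(-1/2286723)))*3778272 = (-3673781 + (525297/857770 - 905551/2286723))*3778272 = (-3673781 + 424454250461/1961482387710)*3778272 = -7206056303349381049/1961482387710*3778272 = -4537740126894745439127888/326913731285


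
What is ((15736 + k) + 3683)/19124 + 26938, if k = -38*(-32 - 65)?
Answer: 515185417/19124 ≈ 26939.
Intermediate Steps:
k = 3686 (k = -38*(-97) = 3686)
((15736 + k) + 3683)/19124 + 26938 = ((15736 + 3686) + 3683)/19124 + 26938 = (19422 + 3683)*(1/19124) + 26938 = 23105*(1/19124) + 26938 = 23105/19124 + 26938 = 515185417/19124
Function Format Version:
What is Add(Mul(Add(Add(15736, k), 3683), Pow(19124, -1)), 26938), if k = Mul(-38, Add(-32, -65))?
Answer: Rational(515185417, 19124) ≈ 26939.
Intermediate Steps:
k = 3686 (k = Mul(-38, -97) = 3686)
Add(Mul(Add(Add(15736, k), 3683), Pow(19124, -1)), 26938) = Add(Mul(Add(Add(15736, 3686), 3683), Pow(19124, -1)), 26938) = Add(Mul(Add(19422, 3683), Rational(1, 19124)), 26938) = Add(Mul(23105, Rational(1, 19124)), 26938) = Add(Rational(23105, 19124), 26938) = Rational(515185417, 19124)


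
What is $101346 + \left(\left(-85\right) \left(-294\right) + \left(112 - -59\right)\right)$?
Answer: $126507$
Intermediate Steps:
$101346 + \left(\left(-85\right) \left(-294\right) + \left(112 - -59\right)\right) = 101346 + \left(24990 + \left(112 + 59\right)\right) = 101346 + \left(24990 + 171\right) = 101346 + 25161 = 126507$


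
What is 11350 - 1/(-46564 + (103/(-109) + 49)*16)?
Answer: 56655431909/4991668 ≈ 11350.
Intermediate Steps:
11350 - 1/(-46564 + (103/(-109) + 49)*16) = 11350 - 1/(-46564 + (103*(-1/109) + 49)*16) = 11350 - 1/(-46564 + (-103/109 + 49)*16) = 11350 - 1/(-46564 + (5238/109)*16) = 11350 - 1/(-46564 + 83808/109) = 11350 - 1/(-4991668/109) = 11350 - 1*(-109/4991668) = 11350 + 109/4991668 = 56655431909/4991668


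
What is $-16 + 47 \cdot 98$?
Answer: $4590$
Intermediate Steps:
$-16 + 47 \cdot 98 = -16 + 4606 = 4590$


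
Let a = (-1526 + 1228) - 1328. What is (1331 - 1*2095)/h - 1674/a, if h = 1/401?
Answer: -83024365/271 ≈ -3.0636e+5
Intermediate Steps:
a = -1626 (a = -298 - 1328 = -1626)
h = 1/401 ≈ 0.0024938
(1331 - 1*2095)/h - 1674/a = (1331 - 1*2095)/(1/401) - 1674/(-1626) = (1331 - 2095)*401 - 1674*(-1/1626) = -764*401 + 279/271 = -306364 + 279/271 = -83024365/271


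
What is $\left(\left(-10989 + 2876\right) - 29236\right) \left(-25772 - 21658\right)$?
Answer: $1771463070$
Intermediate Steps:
$\left(\left(-10989 + 2876\right) - 29236\right) \left(-25772 - 21658\right) = \left(-8113 - 29236\right) \left(-47430\right) = \left(-37349\right) \left(-47430\right) = 1771463070$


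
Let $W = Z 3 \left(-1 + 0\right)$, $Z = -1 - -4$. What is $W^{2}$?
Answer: $81$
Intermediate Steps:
$Z = 3$ ($Z = -1 + 4 = 3$)
$W = -9$ ($W = 3 \cdot 3 \left(-1 + 0\right) = 9 \left(-1\right) = -9$)
$W^{2} = \left(-9\right)^{2} = 81$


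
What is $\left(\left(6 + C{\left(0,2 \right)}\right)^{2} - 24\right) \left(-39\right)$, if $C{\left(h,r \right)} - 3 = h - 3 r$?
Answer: $585$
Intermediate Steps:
$C{\left(h,r \right)} = 3 + h - 3 r$ ($C{\left(h,r \right)} = 3 + \left(h - 3 r\right) = 3 + h - 3 r$)
$\left(\left(6 + C{\left(0,2 \right)}\right)^{2} - 24\right) \left(-39\right) = \left(\left(6 + \left(3 + 0 - 6\right)\right)^{2} - 24\right) \left(-39\right) = \left(\left(6 - 3\right)^{2} - 24\right) \left(-39\right) = \left(3^{2} - 24\right) \left(-39\right) = \left(9 - 24\right) \left(-39\right) = \left(-15\right) \left(-39\right) = 585$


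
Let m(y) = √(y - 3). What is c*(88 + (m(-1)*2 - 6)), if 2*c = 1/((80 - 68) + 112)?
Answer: 41/124 + I/62 ≈ 0.33065 + 0.016129*I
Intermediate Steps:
m(y) = √(-3 + y)
c = 1/248 (c = 1/(2*((80 - 68) + 112)) = 1/(2*(12 + 112)) = (½)/124 = (½)*(1/124) = 1/248 ≈ 0.0040323)
c*(88 + (m(-1)*2 - 6)) = (88 + (√(-3 - 1)*2 - 6))/248 = (88 + (√(-4)*2 - 6))/248 = (88 + ((2*I)*2 - 6))/248 = (88 + (4*I - 6))/248 = (88 + (-6 + 4*I))/248 = (82 + 4*I)/248 = 41/124 + I/62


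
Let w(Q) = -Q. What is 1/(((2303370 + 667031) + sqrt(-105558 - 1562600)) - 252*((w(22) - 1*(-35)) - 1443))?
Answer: 3330761/11093970507279 - I*sqrt(1668158)/11093970507279 ≈ 3.0023e-7 - 1.1642e-10*I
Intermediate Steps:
1/(((2303370 + 667031) + sqrt(-105558 - 1562600)) - 252*((w(22) - 1*(-35)) - 1443)) = 1/(((2303370 + 667031) + sqrt(-105558 - 1562600)) - 252*((-1*22 - 1*(-35)) - 1443)) = 1/((2970401 + sqrt(-1668158)) - 252*((-22 + 35) - 1443)) = 1/((2970401 + I*sqrt(1668158)) - 252*(13 - 1443)) = 1/((2970401 + I*sqrt(1668158)) - 252*(-1430)) = 1/((2970401 + I*sqrt(1668158)) + 360360) = 1/(3330761 + I*sqrt(1668158))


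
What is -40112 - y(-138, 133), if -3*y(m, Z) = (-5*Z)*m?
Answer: -9522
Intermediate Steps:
y(m, Z) = 5*Z*m/3 (y(m, Z) = -(-5*Z)*m/3 = -(-5)*Z*m/3 = 5*Z*m/3)
-40112 - y(-138, 133) = -40112 - 5*133*(-138)/3 = -40112 - 1*(-30590) = -40112 + 30590 = -9522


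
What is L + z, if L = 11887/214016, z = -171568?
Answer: -36718285201/214016 ≈ -1.7157e+5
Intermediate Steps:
L = 11887/214016 (L = 11887*(1/214016) = 11887/214016 ≈ 0.055543)
L + z = 11887/214016 - 171568 = -36718285201/214016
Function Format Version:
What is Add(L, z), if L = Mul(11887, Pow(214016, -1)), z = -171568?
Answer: Rational(-36718285201, 214016) ≈ -1.7157e+5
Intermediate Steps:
L = Rational(11887, 214016) (L = Mul(11887, Rational(1, 214016)) = Rational(11887, 214016) ≈ 0.055543)
Add(L, z) = Add(Rational(11887, 214016), -171568) = Rational(-36718285201, 214016)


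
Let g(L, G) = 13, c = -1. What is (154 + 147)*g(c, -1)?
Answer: 3913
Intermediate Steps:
(154 + 147)*g(c, -1) = (154 + 147)*13 = 301*13 = 3913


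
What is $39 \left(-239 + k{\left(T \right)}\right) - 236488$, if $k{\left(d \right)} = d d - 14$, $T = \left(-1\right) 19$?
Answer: $-232276$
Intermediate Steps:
$T = -19$
$k{\left(d \right)} = -14 + d^{2}$ ($k{\left(d \right)} = d^{2} - 14 = -14 + d^{2}$)
$39 \left(-239 + k{\left(T \right)}\right) - 236488 = 39 \left(-239 - \left(14 - \left(-19\right)^{2}\right)\right) - 236488 = 39 \left(-239 + \left(-14 + 361\right)\right) - 236488 = 39 \left(-239 + 347\right) - 236488 = 39 \cdot 108 - 236488 = 4212 - 236488 = -232276$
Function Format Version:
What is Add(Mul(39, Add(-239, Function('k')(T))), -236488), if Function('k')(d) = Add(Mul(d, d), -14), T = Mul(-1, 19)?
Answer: -232276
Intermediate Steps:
T = -19
Function('k')(d) = Add(-14, Pow(d, 2)) (Function('k')(d) = Add(Pow(d, 2), -14) = Add(-14, Pow(d, 2)))
Add(Mul(39, Add(-239, Function('k')(T))), -236488) = Add(Mul(39, Add(-239, Add(-14, Pow(-19, 2)))), -236488) = Add(Mul(39, Add(-239, Add(-14, 361))), -236488) = Add(Mul(39, Add(-239, 347)), -236488) = Add(Mul(39, 108), -236488) = Add(4212, -236488) = -232276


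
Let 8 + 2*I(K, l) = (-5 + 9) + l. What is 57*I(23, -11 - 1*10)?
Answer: -1425/2 ≈ -712.50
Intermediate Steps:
I(K, l) = -2 + l/2 (I(K, l) = -4 + ((-5 + 9) + l)/2 = -4 + (4 + l)/2 = -4 + (2 + l/2) = -2 + l/2)
57*I(23, -11 - 1*10) = 57*(-2 + (-11 - 1*10)/2) = 57*(-2 + (-11 - 10)/2) = 57*(-2 + (½)*(-21)) = 57*(-2 - 21/2) = 57*(-25/2) = -1425/2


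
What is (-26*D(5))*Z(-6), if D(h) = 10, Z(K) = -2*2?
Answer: 1040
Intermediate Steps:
Z(K) = -4
(-26*D(5))*Z(-6) = -26*10*(-4) = -260*(-4) = 1040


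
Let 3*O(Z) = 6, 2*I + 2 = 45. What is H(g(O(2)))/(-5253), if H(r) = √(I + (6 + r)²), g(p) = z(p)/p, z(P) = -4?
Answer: -5*√6/10506 ≈ -0.0011658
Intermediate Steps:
I = 43/2 (I = -1 + (½)*45 = -1 + 45/2 = 43/2 ≈ 21.500)
O(Z) = 2 (O(Z) = (⅓)*6 = 2)
g(p) = -4/p
H(r) = √(43/2 + (6 + r)²)
H(g(O(2)))/(-5253) = (√(86 + 4*(6 - 4/2)²)/2)/(-5253) = (√(86 + 4*(6 - 4*½)²)/2)*(-1/5253) = (√(86 + 4*(6 - 2)²)/2)*(-1/5253) = (√(86 + 4*4²)/2)*(-1/5253) = (√(86 + 4*16)/2)*(-1/5253) = (√(86 + 64)/2)*(-1/5253) = (√150/2)*(-1/5253) = ((5*√6)/2)*(-1/5253) = (5*√6/2)*(-1/5253) = -5*√6/10506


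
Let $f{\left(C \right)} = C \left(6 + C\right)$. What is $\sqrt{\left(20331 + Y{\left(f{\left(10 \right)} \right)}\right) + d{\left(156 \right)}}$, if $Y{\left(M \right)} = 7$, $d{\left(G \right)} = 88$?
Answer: $\sqrt{20426} \approx 142.92$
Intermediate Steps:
$\sqrt{\left(20331 + Y{\left(f{\left(10 \right)} \right)}\right) + d{\left(156 \right)}} = \sqrt{\left(20331 + 7\right) + 88} = \sqrt{20338 + 88} = \sqrt{20426}$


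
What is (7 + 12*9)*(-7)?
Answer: -805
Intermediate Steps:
(7 + 12*9)*(-7) = (7 + 108)*(-7) = 115*(-7) = -805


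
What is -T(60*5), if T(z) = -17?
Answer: 17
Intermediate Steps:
-T(60*5) = -1*(-17) = 17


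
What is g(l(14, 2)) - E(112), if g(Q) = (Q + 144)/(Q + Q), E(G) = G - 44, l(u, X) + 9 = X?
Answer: -1089/14 ≈ -77.786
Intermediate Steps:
l(u, X) = -9 + X
E(G) = -44 + G
g(Q) = (144 + Q)/(2*Q) (g(Q) = (144 + Q)/((2*Q)) = (144 + Q)*(1/(2*Q)) = (144 + Q)/(2*Q))
g(l(14, 2)) - E(112) = (144 + (-9 + 2))/(2*(-9 + 2)) - (-44 + 112) = (1/2)*(144 - 7)/(-7) - 1*68 = (1/2)*(-1/7)*137 - 68 = -137/14 - 68 = -1089/14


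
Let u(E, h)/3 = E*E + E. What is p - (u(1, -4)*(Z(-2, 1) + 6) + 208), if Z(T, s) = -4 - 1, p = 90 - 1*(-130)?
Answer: 6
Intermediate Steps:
p = 220 (p = 90 + 130 = 220)
Z(T, s) = -5
u(E, h) = 3*E + 3*E² (u(E, h) = 3*(E*E + E) = 3*(E² + E) = 3*(E + E²) = 3*E + 3*E²)
p - (u(1, -4)*(Z(-2, 1) + 6) + 208) = 220 - ((3*1*(1 + 1))*(-5 + 6) + 208) = 220 - ((3*1*2)*1 + 208) = 220 - (6*1 + 208) = 220 - (6 + 208) = 220 - 1*214 = 220 - 214 = 6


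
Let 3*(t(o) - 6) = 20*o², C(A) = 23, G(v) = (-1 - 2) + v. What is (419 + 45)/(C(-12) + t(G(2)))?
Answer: 1392/107 ≈ 13.009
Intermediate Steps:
G(v) = -3 + v
t(o) = 6 + 20*o²/3 (t(o) = 6 + (20*o²)/3 = 6 + 20*o²/3)
(419 + 45)/(C(-12) + t(G(2))) = (419 + 45)/(23 + (6 + 20*(-3 + 2)²/3)) = 464/(23 + (6 + (20/3)*(-1)²)) = 464/(23 + (6 + (20/3)*1)) = 464/(23 + (6 + 20/3)) = 464/(23 + 38/3) = 464/(107/3) = 464*(3/107) = 1392/107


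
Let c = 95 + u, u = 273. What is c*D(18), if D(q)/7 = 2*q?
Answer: 92736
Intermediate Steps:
c = 368 (c = 95 + 273 = 368)
D(q) = 14*q (D(q) = 7*(2*q) = 14*q)
c*D(18) = 368*(14*18) = 368*252 = 92736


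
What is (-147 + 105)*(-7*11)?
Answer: 3234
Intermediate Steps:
(-147 + 105)*(-7*11) = -42*(-77) = 3234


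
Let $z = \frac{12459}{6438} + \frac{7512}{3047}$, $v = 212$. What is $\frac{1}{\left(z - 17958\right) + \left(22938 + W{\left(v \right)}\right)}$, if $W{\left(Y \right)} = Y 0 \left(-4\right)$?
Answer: $\frac{6538862}{32592307703} \approx 0.00020063$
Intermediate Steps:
$W{\left(Y \right)} = 0$ ($W{\left(Y \right)} = 0 \left(-4\right) = 0$)
$z = \frac{28774943}{6538862}$ ($z = 12459 \cdot \frac{1}{6438} + 7512 \cdot \frac{1}{3047} = \frac{4153}{2146} + \frac{7512}{3047} = \frac{28774943}{6538862} \approx 4.4006$)
$\frac{1}{\left(z - 17958\right) + \left(22938 + W{\left(v \right)}\right)} = \frac{1}{\left(\frac{28774943}{6538862} - 17958\right) + \left(22938 + 0\right)} = \frac{1}{- \frac{117396108853}{6538862} + 22938} = \frac{1}{\frac{32592307703}{6538862}} = \frac{6538862}{32592307703}$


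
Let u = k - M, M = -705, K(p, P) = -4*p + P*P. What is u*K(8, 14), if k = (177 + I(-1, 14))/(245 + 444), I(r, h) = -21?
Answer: 6129828/53 ≈ 1.1566e+5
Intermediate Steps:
K(p, P) = P² - 4*p (K(p, P) = -4*p + P² = P² - 4*p)
k = 12/53 (k = (177 - 21)/(245 + 444) = 156/689 = 156*(1/689) = 12/53 ≈ 0.22642)
u = 37377/53 (u = 12/53 - 1*(-705) = 12/53 + 705 = 37377/53 ≈ 705.23)
u*K(8, 14) = 37377*(14² - 4*8)/53 = 37377*(196 - 32)/53 = (37377/53)*164 = 6129828/53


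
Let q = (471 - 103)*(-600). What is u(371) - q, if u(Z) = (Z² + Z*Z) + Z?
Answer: 496453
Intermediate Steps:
q = -220800 (q = 368*(-600) = -220800)
u(Z) = Z + 2*Z² (u(Z) = (Z² + Z²) + Z = 2*Z² + Z = Z + 2*Z²)
u(371) - q = 371*(1 + 2*371) - 1*(-220800) = 371*(1 + 742) + 220800 = 371*743 + 220800 = 275653 + 220800 = 496453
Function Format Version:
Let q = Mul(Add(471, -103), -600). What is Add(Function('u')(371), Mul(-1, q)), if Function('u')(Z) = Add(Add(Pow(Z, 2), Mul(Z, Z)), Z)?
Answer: 496453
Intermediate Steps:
q = -220800 (q = Mul(368, -600) = -220800)
Function('u')(Z) = Add(Z, Mul(2, Pow(Z, 2))) (Function('u')(Z) = Add(Add(Pow(Z, 2), Pow(Z, 2)), Z) = Add(Mul(2, Pow(Z, 2)), Z) = Add(Z, Mul(2, Pow(Z, 2))))
Add(Function('u')(371), Mul(-1, q)) = Add(Mul(371, Add(1, Mul(2, 371))), Mul(-1, -220800)) = Add(Mul(371, Add(1, 742)), 220800) = Add(Mul(371, 743), 220800) = Add(275653, 220800) = 496453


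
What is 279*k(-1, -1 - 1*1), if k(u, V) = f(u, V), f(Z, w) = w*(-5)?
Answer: 2790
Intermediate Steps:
f(Z, w) = -5*w
k(u, V) = -5*V
279*k(-1, -1 - 1*1) = 279*(-5*(-1 - 1*1)) = 279*(-5*(-1 - 1)) = 279*(-5*(-2)) = 279*10 = 2790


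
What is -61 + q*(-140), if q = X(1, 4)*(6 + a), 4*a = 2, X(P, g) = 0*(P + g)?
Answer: -61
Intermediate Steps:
X(P, g) = 0
a = ½ (a = (¼)*2 = ½ ≈ 0.50000)
q = 0 (q = 0*(6 + ½) = 0*(13/2) = 0)
-61 + q*(-140) = -61 + 0*(-140) = -61 + 0 = -61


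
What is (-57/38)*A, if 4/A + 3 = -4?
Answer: 6/7 ≈ 0.85714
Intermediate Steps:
A = -4/7 (A = 4/(-3 - 4) = 4/(-7) = 4*(-⅐) = -4/7 ≈ -0.57143)
(-57/38)*A = -57/38*(-4/7) = -57*1/38*(-4/7) = -3/2*(-4/7) = 6/7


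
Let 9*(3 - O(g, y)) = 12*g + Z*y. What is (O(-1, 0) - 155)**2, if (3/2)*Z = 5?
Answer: 204304/9 ≈ 22700.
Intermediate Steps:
Z = 10/3 (Z = (2/3)*5 = 10/3 ≈ 3.3333)
O(g, y) = 3 - 10*y/27 - 4*g/3 (O(g, y) = 3 - (12*g + 10*y/3)/9 = 3 + (-10*y/27 - 4*g/3) = 3 - 10*y/27 - 4*g/3)
(O(-1, 0) - 155)**2 = ((3 - 10/27*0 - 4/3*(-1)) - 155)**2 = ((3 + 0 + 4/3) - 155)**2 = (13/3 - 155)**2 = (-452/3)**2 = 204304/9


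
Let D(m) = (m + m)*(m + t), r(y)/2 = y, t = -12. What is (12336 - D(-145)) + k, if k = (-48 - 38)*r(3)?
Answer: -33710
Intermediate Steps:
r(y) = 2*y
D(m) = 2*m*(-12 + m) (D(m) = (m + m)*(m - 12) = (2*m)*(-12 + m) = 2*m*(-12 + m))
k = -516 (k = (-48 - 38)*(2*3) = -86*6 = -516)
(12336 - D(-145)) + k = (12336 - 2*(-145)*(-12 - 145)) - 516 = (12336 - 2*(-145)*(-157)) - 516 = (12336 - 1*45530) - 516 = (12336 - 45530) - 516 = -33194 - 516 = -33710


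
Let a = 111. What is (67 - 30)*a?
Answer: 4107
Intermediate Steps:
(67 - 30)*a = (67 - 30)*111 = 37*111 = 4107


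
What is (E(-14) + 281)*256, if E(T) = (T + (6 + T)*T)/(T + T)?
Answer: 71040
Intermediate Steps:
E(T) = (T + T*(6 + T))/(2*T) (E(T) = (T + T*(6 + T))/((2*T)) = (T + T*(6 + T))*(1/(2*T)) = (T + T*(6 + T))/(2*T))
(E(-14) + 281)*256 = ((7/2 + (½)*(-14)) + 281)*256 = ((7/2 - 7) + 281)*256 = (-7/2 + 281)*256 = (555/2)*256 = 71040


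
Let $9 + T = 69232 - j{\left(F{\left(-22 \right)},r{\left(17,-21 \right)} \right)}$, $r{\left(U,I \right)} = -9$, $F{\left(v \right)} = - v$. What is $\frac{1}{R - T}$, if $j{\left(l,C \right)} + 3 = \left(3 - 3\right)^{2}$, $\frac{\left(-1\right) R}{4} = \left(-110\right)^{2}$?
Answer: $- \frac{1}{117626} \approx -8.5015 \cdot 10^{-6}$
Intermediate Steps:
$R = -48400$ ($R = - 4 \left(-110\right)^{2} = \left(-4\right) 12100 = -48400$)
$j{\left(l,C \right)} = -3$ ($j{\left(l,C \right)} = -3 + \left(3 - 3\right)^{2} = -3 + 0^{2} = -3 + 0 = -3$)
$T = 69226$ ($T = -9 + \left(69232 - -3\right) = -9 + \left(69232 + 3\right) = -9 + 69235 = 69226$)
$\frac{1}{R - T} = \frac{1}{-48400 - 69226} = \frac{1}{-117626} = - \frac{1}{117626}$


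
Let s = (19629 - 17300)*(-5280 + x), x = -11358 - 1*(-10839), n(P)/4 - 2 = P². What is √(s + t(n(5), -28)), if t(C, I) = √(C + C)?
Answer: √(-13505871 + 6*√6) ≈ 3675.0*I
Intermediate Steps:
n(P) = 8 + 4*P²
t(C, I) = √2*√C (t(C, I) = √(2*C) = √2*√C)
x = -519 (x = -11358 + 10839 = -519)
s = -13505871 (s = (19629 - 17300)*(-5280 - 519) = 2329*(-5799) = -13505871)
√(s + t(n(5), -28)) = √(-13505871 + √2*√(8 + 4*5²)) = √(-13505871 + √2*√(8 + 4*25)) = √(-13505871 + √2*√(8 + 100)) = √(-13505871 + √2*√108) = √(-13505871 + √2*(6*√3)) = √(-13505871 + 6*√6)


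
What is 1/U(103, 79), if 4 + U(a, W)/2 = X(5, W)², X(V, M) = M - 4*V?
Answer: 1/6954 ≈ 0.00014380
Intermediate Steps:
U(a, W) = -8 + 2*(-20 + W)² (U(a, W) = -8 + 2*(W - 4*5)² = -8 + 2*(W - 20)² = -8 + 2*(-20 + W)²)
1/U(103, 79) = 1/(-8 + 2*(-20 + 79)²) = 1/(-8 + 2*59²) = 1/(-8 + 2*3481) = 1/(-8 + 6962) = 1/6954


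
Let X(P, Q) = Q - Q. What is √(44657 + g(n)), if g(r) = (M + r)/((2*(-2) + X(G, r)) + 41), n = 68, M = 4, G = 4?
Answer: √61138097/37 ≈ 211.33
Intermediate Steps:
X(P, Q) = 0
g(r) = 4/37 + r/37 (g(r) = (4 + r)/((2*(-2) + 0) + 41) = (4 + r)/((-4 + 0) + 41) = (4 + r)/(-4 + 41) = (4 + r)/37 = (4 + r)*(1/37) = 4/37 + r/37)
√(44657 + g(n)) = √(44657 + (4/37 + (1/37)*68)) = √(44657 + (4/37 + 68/37)) = √(44657 + 72/37) = √(1652381/37) = √61138097/37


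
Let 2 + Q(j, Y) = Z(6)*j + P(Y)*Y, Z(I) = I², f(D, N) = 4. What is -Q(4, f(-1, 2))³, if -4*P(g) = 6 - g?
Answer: -2744000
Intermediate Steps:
P(g) = -3/2 + g/4 (P(g) = -(6 - g)/4 = -3/2 + g/4)
Q(j, Y) = -2 + 36*j + Y*(-3/2 + Y/4) (Q(j, Y) = -2 + (6²*j + (-3/2 + Y/4)*Y) = -2 + (36*j + Y*(-3/2 + Y/4)) = -2 + 36*j + Y*(-3/2 + Y/4))
-Q(4, f(-1, 2))³ = -(-2 + 36*4 + (¼)*4*(-6 + 4))³ = -(-2 + 144 + (¼)*4*(-2))³ = -(-2 + 144 - 2)³ = -1*140³ = -1*2744000 = -2744000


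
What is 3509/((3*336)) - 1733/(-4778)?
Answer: 9256433/2408112 ≈ 3.8439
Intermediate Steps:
3509/((3*336)) - 1733/(-4778) = 3509/1008 - 1733*(-1/4778) = 3509*(1/1008) + 1733/4778 = 3509/1008 + 1733/4778 = 9256433/2408112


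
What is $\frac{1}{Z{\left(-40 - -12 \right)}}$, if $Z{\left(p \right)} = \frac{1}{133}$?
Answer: $133$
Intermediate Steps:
$Z{\left(p \right)} = \frac{1}{133}$
$\frac{1}{Z{\left(-40 - -12 \right)}} = \frac{1}{\frac{1}{133}} = 133$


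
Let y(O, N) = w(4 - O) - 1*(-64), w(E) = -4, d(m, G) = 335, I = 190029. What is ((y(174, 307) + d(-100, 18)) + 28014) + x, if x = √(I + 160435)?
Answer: 29001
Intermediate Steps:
y(O, N) = 60 (y(O, N) = -4 - 1*(-64) = -4 + 64 = 60)
x = 592 (x = √(190029 + 160435) = √350464 = 592)
((y(174, 307) + d(-100, 18)) + 28014) + x = ((60 + 335) + 28014) + 592 = (395 + 28014) + 592 = 28409 + 592 = 29001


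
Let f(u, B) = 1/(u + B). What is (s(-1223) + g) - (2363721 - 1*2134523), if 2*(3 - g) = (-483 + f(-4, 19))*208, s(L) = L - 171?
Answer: -2705459/15 ≈ -1.8036e+5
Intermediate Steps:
s(L) = -171 + L
f(u, B) = 1/(B + u)
g = 753421/15 (g = 3 - (-483 + 1/(19 - 4))*208/2 = 3 - (-483 + 1/15)*208/2 = 3 - (-3622)*208/15 = 3 - 1/2*(-1506752/15) = 3 + 753376/15 = 753421/15 ≈ 50228.)
(s(-1223) + g) - (2363721 - 1*2134523) = ((-171 - 1223) + 753421/15) - (2363721 - 1*2134523) = (-1394 + 753421/15) - (2363721 - 2134523) = 732511/15 - 1*229198 = 732511/15 - 229198 = -2705459/15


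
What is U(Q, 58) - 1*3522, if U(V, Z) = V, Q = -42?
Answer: -3564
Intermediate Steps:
U(Q, 58) - 1*3522 = -42 - 1*3522 = -42 - 3522 = -3564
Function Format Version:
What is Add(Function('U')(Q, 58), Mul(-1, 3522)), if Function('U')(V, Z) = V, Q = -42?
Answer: -3564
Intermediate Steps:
Add(Function('U')(Q, 58), Mul(-1, 3522)) = Add(-42, Mul(-1, 3522)) = Add(-42, -3522) = -3564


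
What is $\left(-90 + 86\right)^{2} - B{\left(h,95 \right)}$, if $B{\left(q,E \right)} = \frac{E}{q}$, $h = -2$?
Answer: $\frac{127}{2} \approx 63.5$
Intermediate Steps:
$\left(-90 + 86\right)^{2} - B{\left(h,95 \right)} = \left(-90 + 86\right)^{2} - \frac{95}{-2} = \left(-4\right)^{2} - 95 \left(- \frac{1}{2}\right) = 16 - - \frac{95}{2} = 16 + \frac{95}{2} = \frac{127}{2}$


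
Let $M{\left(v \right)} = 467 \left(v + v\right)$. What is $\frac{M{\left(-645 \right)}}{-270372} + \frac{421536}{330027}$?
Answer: $\frac{17377205389}{4957225558} \approx 3.5054$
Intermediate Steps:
$M{\left(v \right)} = 934 v$ ($M{\left(v \right)} = 467 \cdot 2 v = 934 v$)
$\frac{M{\left(-645 \right)}}{-270372} + \frac{421536}{330027} = \frac{934 \left(-645\right)}{-270372} + \frac{421536}{330027} = \left(-602430\right) \left(- \frac{1}{270372}\right) + 421536 \cdot \frac{1}{330027} = \frac{100405}{45062} + \frac{140512}{110009} = \frac{17377205389}{4957225558}$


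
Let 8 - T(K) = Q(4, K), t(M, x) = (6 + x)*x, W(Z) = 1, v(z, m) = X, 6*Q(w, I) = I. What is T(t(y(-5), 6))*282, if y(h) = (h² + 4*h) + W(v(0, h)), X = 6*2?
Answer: -1128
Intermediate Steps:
Q(w, I) = I/6
X = 12
v(z, m) = 12
y(h) = 1 + h² + 4*h (y(h) = (h² + 4*h) + 1 = 1 + h² + 4*h)
t(M, x) = x*(6 + x)
T(K) = 8 - K/6
T(t(y(-5), 6))*282 = (8 - (6 + 6))*282 = (8 - 12)*282 = -4*282 = -1128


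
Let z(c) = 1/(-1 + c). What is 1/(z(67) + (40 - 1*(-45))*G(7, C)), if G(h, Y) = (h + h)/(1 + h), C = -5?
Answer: 132/19637 ≈ 0.0067220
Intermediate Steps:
G(h, Y) = 2*h/(1 + h) (G(h, Y) = (2*h)/(1 + h) = 2*h/(1 + h))
1/(z(67) + (40 - 1*(-45))*G(7, C)) = 1/(1/(-1 + 67) + (40 - 1*(-45))*(2*7/(1 + 7))) = 1/(1/66 + (40 + 45)*(2*7/8)) = 1/(1/66 + 85*(2*7*(⅛))) = 1/(1/66 + 85*(7/4)) = 1/(1/66 + 595/4) = 1/(19637/132) = 132/19637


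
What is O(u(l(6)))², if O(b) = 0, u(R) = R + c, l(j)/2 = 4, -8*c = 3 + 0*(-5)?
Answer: 0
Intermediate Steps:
c = -3/8 (c = -(3 + 0*(-5))/8 = -(3 + 0)/8 = -⅛*3 = -3/8 ≈ -0.37500)
l(j) = 8 (l(j) = 2*4 = 8)
u(R) = -3/8 + R (u(R) = R - 3/8 = -3/8 + R)
O(u(l(6)))² = 0² = 0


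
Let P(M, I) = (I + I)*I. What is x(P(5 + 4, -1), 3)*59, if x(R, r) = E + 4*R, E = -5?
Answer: 177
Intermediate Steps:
P(M, I) = 2*I² (P(M, I) = (2*I)*I = 2*I²)
x(R, r) = -5 + 4*R
x(P(5 + 4, -1), 3)*59 = (-5 + 4*(2*(-1)²))*59 = (-5 + 4*(2*1))*59 = (-5 + 4*2)*59 = (-5 + 8)*59 = 3*59 = 177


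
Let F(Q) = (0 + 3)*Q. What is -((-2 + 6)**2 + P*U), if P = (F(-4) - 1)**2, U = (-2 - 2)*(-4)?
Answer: -2720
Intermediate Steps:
F(Q) = 3*Q
U = 16 (U = -4*(-4) = 16)
P = 169 (P = (3*(-4) - 1)**2 = (-12 - 1)**2 = (-13)**2 = 169)
-((-2 + 6)**2 + P*U) = -((-2 + 6)**2 + 169*16) = -(4**2 + 2704) = -(16 + 2704) = -1*2720 = -2720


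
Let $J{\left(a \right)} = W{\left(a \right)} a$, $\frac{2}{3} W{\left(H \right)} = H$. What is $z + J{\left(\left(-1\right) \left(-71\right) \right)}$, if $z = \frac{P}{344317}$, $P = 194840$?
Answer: $\frac{5207495671}{688634} \approx 7562.1$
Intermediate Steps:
$W{\left(H \right)} = \frac{3 H}{2}$
$J{\left(a \right)} = \frac{3 a^{2}}{2}$ ($J{\left(a \right)} = \frac{3 a}{2} a = \frac{3 a^{2}}{2}$)
$z = \frac{194840}{344317} \approx 0.56587$
$z + J{\left(\left(-1\right) \left(-71\right) \right)} = \frac{194840}{344317} + \frac{3 \left(\left(-1\right) \left(-71\right)\right)^{2}}{2} = \frac{194840}{344317} + \frac{3 \cdot 71^{2}}{2} = \frac{194840}{344317} + \frac{3}{2} \cdot 5041 = \frac{194840}{344317} + \frac{15123}{2} = \frac{5207495671}{688634}$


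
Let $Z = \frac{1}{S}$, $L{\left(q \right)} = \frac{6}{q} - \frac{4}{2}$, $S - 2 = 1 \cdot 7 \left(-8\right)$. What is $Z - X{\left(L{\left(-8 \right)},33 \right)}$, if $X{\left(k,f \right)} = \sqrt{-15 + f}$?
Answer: $- \frac{1}{54} - 3 \sqrt{2} \approx -4.2612$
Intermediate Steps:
$S = -54$ ($S = 2 + 1 \cdot 7 \left(-8\right) = 2 + 1 \left(-56\right) = 2 - 56 = -54$)
$L{\left(q \right)} = -2 + \frac{6}{q}$ ($L{\left(q \right)} = \frac{6}{q} - 2 = -2 + \frac{6}{q}$)
$Z = - \frac{1}{54}$ ($Z = \frac{1}{-54} = - \frac{1}{54} \approx -0.018519$)
$Z - X{\left(L{\left(-8 \right)},33 \right)} = - \frac{1}{54} - \sqrt{-15 + 33} = - \frac{1}{54} - \sqrt{18} = - \frac{1}{54} - 3 \sqrt{2}$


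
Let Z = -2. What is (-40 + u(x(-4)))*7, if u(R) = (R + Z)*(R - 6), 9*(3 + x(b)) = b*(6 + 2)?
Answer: 38227/81 ≈ 471.94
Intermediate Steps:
x(b) = -3 + 8*b/9 (x(b) = -3 + (b*(6 + 2))/9 = -3 + (b*8)/9 = -3 + (8*b)/9 = -3 + 8*b/9)
u(R) = (-6 + R)*(-2 + R) (u(R) = (R - 2)*(R - 6) = (-2 + R)*(-6 + R) = (-6 + R)*(-2 + R))
(-40 + u(x(-4)))*7 = (-40 + (12 + (-3 + (8/9)*(-4))**2 - 8*(-3 + (8/9)*(-4))))*7 = (-40 + (12 + (-3 - 32/9)**2 - 8*(-3 - 32/9)))*7 = (-40 + (12 + (-59/9)**2 - 8*(-59/9)))*7 = (-40 + (12 + 3481/81 + 472/9))*7 = (-40 + 8701/81)*7 = (5461/81)*7 = 38227/81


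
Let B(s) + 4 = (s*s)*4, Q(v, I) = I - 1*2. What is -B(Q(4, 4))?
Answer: -12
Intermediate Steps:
Q(v, I) = -2 + I (Q(v, I) = I - 2 = -2 + I)
B(s) = -4 + 4*s² (B(s) = -4 + (s*s)*4 = -4 + s²*4 = -4 + 4*s²)
-B(Q(4, 4)) = -(-4 + 4*(-2 + 4)²) = -(-4 + 4*2²) = -(-4 + 4*4) = -(-4 + 16) = -1*12 = -12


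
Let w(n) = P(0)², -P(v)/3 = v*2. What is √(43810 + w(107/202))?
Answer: √43810 ≈ 209.31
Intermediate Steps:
P(v) = -6*v (P(v) = -3*v*2 = -6*v)
w(n) = 0 (w(n) = (-6*0)² = 0² = 0)
√(43810 + w(107/202)) = √(43810 + 0) = √43810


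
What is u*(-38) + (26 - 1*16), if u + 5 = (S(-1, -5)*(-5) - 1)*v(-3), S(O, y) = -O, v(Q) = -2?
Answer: -256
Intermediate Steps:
u = 7 (u = -5 + (-1*(-1)*(-5) - 1)*(-2) = -5 + (1*(-5) - 1)*(-2) = -5 + (-5 - 1)*(-2) = -5 - 6*(-2) = -5 + 12 = 7)
u*(-38) + (26 - 1*16) = 7*(-38) + (26 - 1*16) = -266 + (26 - 16) = -266 + 10 = -256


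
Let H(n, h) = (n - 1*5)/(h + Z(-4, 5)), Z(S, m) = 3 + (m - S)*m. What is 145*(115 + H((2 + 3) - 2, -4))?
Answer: 366705/22 ≈ 16668.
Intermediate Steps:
Z(S, m) = 3 + m*(m - S)
H(n, h) = (-5 + n)/(48 + h) (H(n, h) = (n - 1*5)/(h + (3 + 5² - 1*(-4)*5)) = (n - 5)/(h + (3 + 25 + 20)) = (-5 + n)/(h + 48) = (-5 + n)/(48 + h))
145*(115 + H((2 + 3) - 2, -4)) = 145*(115 + (-5 + ((2 + 3) - 2))/(48 - 4)) = 145*(115 + (-5 + (5 - 2))/44) = 145*(115 + (-5 + 3)/44) = 145*(115 + (1/44)*(-2)) = 145*(115 - 1/22) = 145*(2529/22) = 366705/22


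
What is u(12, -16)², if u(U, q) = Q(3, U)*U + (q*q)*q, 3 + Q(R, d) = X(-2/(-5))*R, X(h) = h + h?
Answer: 420906256/25 ≈ 1.6836e+7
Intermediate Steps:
X(h) = 2*h
Q(R, d) = -3 + 4*R/5 (Q(R, d) = -3 + (2*(-2/(-5)))*R = -3 + (2*(-2*(-⅕)))*R = -3 + (2*(⅖))*R = -3 + 4*R/5)
u(U, q) = q³ - 3*U/5 (u(U, q) = (-3 + (⅘)*3)*U + (q*q)*q = (-3 + 12/5)*U + q²*q = -3*U/5 + q³ = q³ - 3*U/5)
u(12, -16)² = ((-16)³ - ⅗*12)² = (-4096 - 36/5)² = (-20516/5)² = 420906256/25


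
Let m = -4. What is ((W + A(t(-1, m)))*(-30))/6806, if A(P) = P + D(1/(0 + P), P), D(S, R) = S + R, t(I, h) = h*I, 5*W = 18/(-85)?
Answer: -41859/1157020 ≈ -0.036178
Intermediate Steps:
W = -18/425 (W = (18/(-85))/5 = (18*(-1/85))/5 = (⅕)*(-18/85) = -18/425 ≈ -0.042353)
t(I, h) = I*h
D(S, R) = R + S
A(P) = 1/P + 2*P (A(P) = P + (P + 1/(0 + P)) = P + (P + 1/P) = 1/P + 2*P)
((W + A(t(-1, m)))*(-30))/6806 = ((-18/425 + (1/(-1*(-4)) + 2*(-1*(-4))))*(-30))/6806 = ((-18/425 + (1/4 + 2*4))*(-30))*(1/6806) = ((-18/425 + (¼ + 8))*(-30))*(1/6806) = ((-18/425 + 33/4)*(-30))*(1/6806) = ((13953/1700)*(-30))*(1/6806) = -41859/170*1/6806 = -41859/1157020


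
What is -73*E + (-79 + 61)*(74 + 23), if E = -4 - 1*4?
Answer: -1162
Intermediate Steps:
E = -8 (E = -4 - 4 = -8)
-73*E + (-79 + 61)*(74 + 23) = -73*(-8) + (-79 + 61)*(74 + 23) = 584 - 18*97 = 584 - 1746 = -1162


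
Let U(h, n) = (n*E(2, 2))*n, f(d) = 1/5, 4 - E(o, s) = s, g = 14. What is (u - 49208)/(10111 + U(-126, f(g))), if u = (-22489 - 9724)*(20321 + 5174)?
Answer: -20532991075/252777 ≈ -81230.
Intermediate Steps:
E(o, s) = 4 - s
f(d) = ⅕
u = -821270435 (u = -32213*25495 = -821270435)
U(h, n) = 2*n² (U(h, n) = (n*(4 - 1*2))*n = (n*(4 - 2))*n = (n*2)*n = (2*n)*n = 2*n²)
(u - 49208)/(10111 + U(-126, f(g))) = (-821270435 - 49208)/(10111 + 2*(⅕)²) = -821319643/(10111 + 2*(1/25)) = -821319643/(10111 + 2/25) = -821319643/252777/25 = -821319643*25/252777 = -20532991075/252777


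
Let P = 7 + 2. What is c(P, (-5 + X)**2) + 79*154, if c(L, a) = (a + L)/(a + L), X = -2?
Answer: 12167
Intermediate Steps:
P = 9
c(L, a) = 1 (c(L, a) = (L + a)/(L + a) = 1)
c(P, (-5 + X)**2) + 79*154 = 1 + 79*154 = 1 + 12166 = 12167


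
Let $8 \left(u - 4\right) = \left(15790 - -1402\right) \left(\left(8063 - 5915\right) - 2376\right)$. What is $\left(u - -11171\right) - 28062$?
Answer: $-506859$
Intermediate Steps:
$u = -489968$ ($u = 4 + \frac{\left(15790 - -1402\right) \left(\left(8063 - 5915\right) - 2376\right)}{8} = 4 + \frac{\left(15790 + 1402\right) \left(2148 - 2376\right)}{8} = 4 + \frac{17192 \left(-228\right)}{8} = 4 + \frac{1}{8} \left(-3919776\right) = 4 - 489972 = -489968$)
$\left(u - -11171\right) - 28062 = \left(-489968 - -11171\right) - 28062 = \left(-489968 + \left(-3477 + 14648\right)\right) - 28062 = \left(-489968 + 11171\right) - 28062 = -478797 - 28062 = -506859$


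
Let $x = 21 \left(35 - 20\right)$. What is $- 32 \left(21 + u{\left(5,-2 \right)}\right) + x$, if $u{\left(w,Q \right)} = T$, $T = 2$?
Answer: $-421$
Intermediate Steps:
$u{\left(w,Q \right)} = 2$
$x = 315$ ($x = 21 \cdot 15 = 315$)
$- 32 \left(21 + u{\left(5,-2 \right)}\right) + x = - 32 \left(21 + 2\right) + 315 = \left(-32\right) 23 + 315 = -736 + 315 = -421$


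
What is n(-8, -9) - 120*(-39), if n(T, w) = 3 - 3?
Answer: 4680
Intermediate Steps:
n(T, w) = 0
n(-8, -9) - 120*(-39) = 0 - 120*(-39) = 0 + 4680 = 4680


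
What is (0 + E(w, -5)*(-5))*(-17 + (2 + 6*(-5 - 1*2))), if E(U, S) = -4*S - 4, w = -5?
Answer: 4560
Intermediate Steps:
E(U, S) = -4 - 4*S
(0 + E(w, -5)*(-5))*(-17 + (2 + 6*(-5 - 1*2))) = (0 + (-4 - 4*(-5))*(-5))*(-17 + (2 + 6*(-5 - 1*2))) = (0 + (-4 + 20)*(-5))*(-17 + (2 + 6*(-5 - 2))) = (0 + 16*(-5))*(-17 + (2 + 6*(-7))) = (0 - 80)*(-17 + (2 - 42)) = -80*(-17 - 40) = -80*(-57) = 4560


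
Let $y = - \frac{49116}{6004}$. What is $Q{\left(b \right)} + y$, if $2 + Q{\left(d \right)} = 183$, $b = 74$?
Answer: $\frac{259402}{1501} \approx 172.82$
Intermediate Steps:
$Q{\left(d \right)} = 181$ ($Q{\left(d \right)} = -2 + 183 = 181$)
$y = - \frac{12279}{1501}$ ($y = \left(-49116\right) \frac{1}{6004} = - \frac{12279}{1501} \approx -8.1805$)
$Q{\left(b \right)} + y = 181 - \frac{12279}{1501} = \frac{259402}{1501}$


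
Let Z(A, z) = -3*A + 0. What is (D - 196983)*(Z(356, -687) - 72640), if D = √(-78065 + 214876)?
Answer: 14519222964 - 73708*√136811 ≈ 1.4492e+10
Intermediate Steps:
Z(A, z) = -3*A
D = √136811 ≈ 369.88
(D - 196983)*(Z(356, -687) - 72640) = (√136811 - 196983)*(-3*356 - 72640) = (-196983 + √136811)*(-1068 - 72640) = (-196983 + √136811)*(-73708) = 14519222964 - 73708*√136811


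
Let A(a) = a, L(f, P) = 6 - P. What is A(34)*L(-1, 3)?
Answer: 102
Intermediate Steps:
A(34)*L(-1, 3) = 34*(6 - 1*3) = 34*(6 - 3) = 34*3 = 102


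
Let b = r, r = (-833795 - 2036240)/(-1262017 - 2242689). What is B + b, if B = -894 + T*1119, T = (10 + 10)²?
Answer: 1565576068471/3504706 ≈ 4.4671e+5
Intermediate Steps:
T = 400 (T = 20² = 400)
r = 2870035/3504706 (r = -2870035/(-3504706) = -2870035*(-1/3504706) = 2870035/3504706 ≈ 0.81891)
b = 2870035/3504706 ≈ 0.81891
B = 446706 (B = -894 + 400*1119 = -894 + 447600 = 446706)
B + b = 446706 + 2870035/3504706 = 1565576068471/3504706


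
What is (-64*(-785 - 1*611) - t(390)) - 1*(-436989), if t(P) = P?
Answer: 525943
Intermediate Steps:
(-64*(-785 - 1*611) - t(390)) - 1*(-436989) = (-64*(-785 - 1*611) - 1*390) - 1*(-436989) = (-64*(-785 - 611) - 390) + 436989 = (-64*(-1396) - 390) + 436989 = (89344 - 390) + 436989 = 88954 + 436989 = 525943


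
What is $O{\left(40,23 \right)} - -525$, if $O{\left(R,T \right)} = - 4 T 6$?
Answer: $-27$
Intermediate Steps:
$O{\left(R,T \right)} = - 24 T$
$O{\left(40,23 \right)} - -525 = \left(-24\right) 23 - -525 = -552 + \left(-7 + 532\right) = -552 + 525 = -27$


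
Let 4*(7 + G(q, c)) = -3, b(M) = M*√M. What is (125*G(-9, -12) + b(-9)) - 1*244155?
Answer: -980495/4 - 27*I ≈ -2.4512e+5 - 27.0*I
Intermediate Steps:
b(M) = M^(3/2)
G(q, c) = -31/4 (G(q, c) = -7 + (¼)*(-3) = -7 - ¾ = -31/4)
(125*G(-9, -12) + b(-9)) - 1*244155 = (125*(-31/4) + (-9)^(3/2)) - 1*244155 = (-3875/4 - 27*I) - 244155 = -980495/4 - 27*I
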